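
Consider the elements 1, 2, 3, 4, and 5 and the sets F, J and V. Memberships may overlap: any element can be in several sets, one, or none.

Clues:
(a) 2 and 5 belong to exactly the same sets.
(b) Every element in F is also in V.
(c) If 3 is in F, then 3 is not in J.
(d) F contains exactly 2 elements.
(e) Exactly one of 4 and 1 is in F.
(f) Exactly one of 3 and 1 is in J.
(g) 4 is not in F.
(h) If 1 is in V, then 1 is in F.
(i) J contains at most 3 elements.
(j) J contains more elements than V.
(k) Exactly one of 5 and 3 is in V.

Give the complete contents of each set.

F = {1, 3}; J = {1, 2, 5}; V = {1, 3}

From (g): 4 ∉ F.
(e) (exactly one): 1 ∈ F.
(b) with 1 ∈ F: 1 ∈ V.
Suppose 1 ∉ J: no assignment then satisfies all the clues, so 1 ∈ J.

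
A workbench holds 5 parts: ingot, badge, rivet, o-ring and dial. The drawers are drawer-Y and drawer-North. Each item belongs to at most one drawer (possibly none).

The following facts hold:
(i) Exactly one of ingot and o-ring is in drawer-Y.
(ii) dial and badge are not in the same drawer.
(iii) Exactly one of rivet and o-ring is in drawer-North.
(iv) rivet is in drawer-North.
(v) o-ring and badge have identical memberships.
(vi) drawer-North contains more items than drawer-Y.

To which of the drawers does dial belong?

dial: drawer-North

From (iv): rivet ∈ drawer-North.
(iii) (exactly one): o-ring ∉ drawer-North.
(v): badge matches o-ring: badge ∉ drawer-North.
Suppose dial ∈ drawer-Y: no assignment then satisfies all the clues, so dial ∉ drawer-Y.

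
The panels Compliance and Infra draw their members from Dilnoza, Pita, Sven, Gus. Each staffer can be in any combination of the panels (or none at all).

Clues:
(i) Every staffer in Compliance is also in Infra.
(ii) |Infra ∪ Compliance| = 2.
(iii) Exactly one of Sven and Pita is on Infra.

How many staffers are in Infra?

2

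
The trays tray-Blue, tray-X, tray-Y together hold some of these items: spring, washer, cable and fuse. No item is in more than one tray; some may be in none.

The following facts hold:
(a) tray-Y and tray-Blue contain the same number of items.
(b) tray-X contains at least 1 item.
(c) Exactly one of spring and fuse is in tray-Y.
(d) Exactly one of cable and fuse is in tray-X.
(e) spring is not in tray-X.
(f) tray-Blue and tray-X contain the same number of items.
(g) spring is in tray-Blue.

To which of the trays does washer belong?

washer: none

From (e): spring ∉ tray-X.
From (g): spring ∈ tray-Blue.
(c) (exactly one): fuse ∈ tray-Y.
(d) (exactly one): cable ∈ tray-X.
Suppose washer ∈ tray-Blue: no assignment then satisfies all the clues, so washer ∉ tray-Blue.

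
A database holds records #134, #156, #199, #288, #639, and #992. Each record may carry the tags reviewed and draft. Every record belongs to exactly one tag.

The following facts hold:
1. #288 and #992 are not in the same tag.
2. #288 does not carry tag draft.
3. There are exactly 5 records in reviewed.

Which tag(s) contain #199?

#199: reviewed

From (2): #288 ∉ draft.
Only one tag left: #288 ∈ reviewed.
(1): #992 ∉ reviewed.
(3): only 5 candidates remain for reviewed, so all are in.
Only one tag left: #992 ∈ draft.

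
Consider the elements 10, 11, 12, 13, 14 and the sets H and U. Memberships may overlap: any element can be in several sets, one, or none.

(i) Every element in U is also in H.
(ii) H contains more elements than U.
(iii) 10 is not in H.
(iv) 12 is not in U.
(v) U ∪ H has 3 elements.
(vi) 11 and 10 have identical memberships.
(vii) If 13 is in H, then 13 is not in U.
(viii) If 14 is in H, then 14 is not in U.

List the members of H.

H = {12, 13, 14}

From (iii): 10 ∉ H.
From (iv): 12 ∉ U.
(i) contrapositive: 10 ∉ U.
(vi): 11 matches 10: 11 ∉ H.
(vi): 11 matches 10: 11 ∉ U.
Suppose 12 ∉ H: no assignment then satisfies all the clues, so 12 ∈ H.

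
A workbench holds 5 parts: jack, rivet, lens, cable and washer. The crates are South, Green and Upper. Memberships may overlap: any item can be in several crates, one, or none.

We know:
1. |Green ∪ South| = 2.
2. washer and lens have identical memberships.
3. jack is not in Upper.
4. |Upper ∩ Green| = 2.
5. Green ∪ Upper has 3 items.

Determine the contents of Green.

Green = {lens, washer}

From (3): jack ∉ Upper.
Suppose jack ∈ Green: no assignment then satisfies all the clues, so jack ∉ Green.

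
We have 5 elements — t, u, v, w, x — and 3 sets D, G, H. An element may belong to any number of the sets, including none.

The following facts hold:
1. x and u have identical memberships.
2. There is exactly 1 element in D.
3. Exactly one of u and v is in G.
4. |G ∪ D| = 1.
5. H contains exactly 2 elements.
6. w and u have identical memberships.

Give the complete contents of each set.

D = {v}; G = {v}; H = {t, v}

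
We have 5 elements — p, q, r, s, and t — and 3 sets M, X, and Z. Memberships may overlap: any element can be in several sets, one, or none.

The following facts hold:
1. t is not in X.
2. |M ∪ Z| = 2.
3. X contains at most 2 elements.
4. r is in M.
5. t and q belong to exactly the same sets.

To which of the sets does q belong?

q: none

From (1): t ∉ X.
From (4): r ∈ M.
(5): q matches t: q ∉ X.
Suppose q ∈ M: no assignment then satisfies all the clues, so q ∉ M.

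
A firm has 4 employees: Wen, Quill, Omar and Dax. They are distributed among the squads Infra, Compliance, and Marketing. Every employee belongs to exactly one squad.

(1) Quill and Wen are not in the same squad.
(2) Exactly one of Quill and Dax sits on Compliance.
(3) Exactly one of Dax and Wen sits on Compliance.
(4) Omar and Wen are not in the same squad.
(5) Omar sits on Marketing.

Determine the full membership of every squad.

Infra = {Wen}; Compliance = {Dax}; Marketing = {Omar, Quill}

From (5): Omar ∈ Marketing.
(4): Wen ∉ Marketing.
Suppose Wen ∉ Infra: no assignment then satisfies all the clues, so Wen ∈ Infra.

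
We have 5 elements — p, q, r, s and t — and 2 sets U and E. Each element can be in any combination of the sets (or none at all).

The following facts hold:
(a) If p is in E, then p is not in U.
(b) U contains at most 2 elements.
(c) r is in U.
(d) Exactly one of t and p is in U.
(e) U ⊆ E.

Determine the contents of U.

From (c): r ∈ U.
(e) with r ∈ U: r ∈ E.
Suppose p ∈ U: no assignment then satisfies all the clues, so p ∉ U.

U = {r, t}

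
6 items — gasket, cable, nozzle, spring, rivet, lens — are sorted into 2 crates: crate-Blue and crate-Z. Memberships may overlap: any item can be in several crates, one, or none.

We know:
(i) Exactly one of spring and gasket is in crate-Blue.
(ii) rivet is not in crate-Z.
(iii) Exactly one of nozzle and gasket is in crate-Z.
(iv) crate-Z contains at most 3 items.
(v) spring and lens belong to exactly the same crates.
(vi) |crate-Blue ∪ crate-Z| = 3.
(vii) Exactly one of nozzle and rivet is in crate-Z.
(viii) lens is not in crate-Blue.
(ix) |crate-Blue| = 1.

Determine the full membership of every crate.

crate-Blue = {gasket}; crate-Z = {cable, nozzle}

From (ii): rivet ∉ crate-Z.
From (viii): lens ∉ crate-Blue.
(v): spring matches lens: spring ∉ crate-Blue.
(vii) (exactly one): nozzle ∈ crate-Z.
(i) (exactly one): gasket ∈ crate-Blue.
(iii) (exactly one): gasket ∉ crate-Z.
(ix): crate-Blue already has 1, so the rest are out.
Suppose cable ∉ crate-Z: no assignment then satisfies all the clues, so cable ∈ crate-Z.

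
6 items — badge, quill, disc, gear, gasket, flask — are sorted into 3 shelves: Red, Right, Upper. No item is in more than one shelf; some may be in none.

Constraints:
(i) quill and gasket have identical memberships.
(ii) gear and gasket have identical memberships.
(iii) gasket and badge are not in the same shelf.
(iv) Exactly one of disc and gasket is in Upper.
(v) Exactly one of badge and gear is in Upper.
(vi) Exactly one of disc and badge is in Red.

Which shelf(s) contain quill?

quill: Upper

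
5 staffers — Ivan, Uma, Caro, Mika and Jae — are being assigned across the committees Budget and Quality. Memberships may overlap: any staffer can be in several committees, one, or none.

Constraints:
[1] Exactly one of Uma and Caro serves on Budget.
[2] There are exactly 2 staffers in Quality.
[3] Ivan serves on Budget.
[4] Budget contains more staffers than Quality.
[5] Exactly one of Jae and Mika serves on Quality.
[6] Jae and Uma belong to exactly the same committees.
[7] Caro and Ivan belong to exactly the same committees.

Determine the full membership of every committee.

From (3): Ivan ∈ Budget.
(7): Caro matches Ivan: Caro ∈ Budget.
(1) (exactly one): Uma ∉ Budget.
(6): Jae matches Uma: Jae ∉ Budget.
Suppose Ivan ∈ Quality: no assignment then satisfies all the clues, so Ivan ∉ Quality.

Budget = {Caro, Ivan, Mika}; Quality = {Jae, Uma}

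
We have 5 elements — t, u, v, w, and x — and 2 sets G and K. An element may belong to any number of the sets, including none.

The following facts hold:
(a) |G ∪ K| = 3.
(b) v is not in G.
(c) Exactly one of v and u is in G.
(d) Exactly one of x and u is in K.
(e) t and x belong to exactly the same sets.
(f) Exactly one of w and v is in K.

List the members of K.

K = {u, v}

From (b): v ∉ G.
(c) (exactly one): u ∈ G.
Suppose t ∈ K: no assignment then satisfies all the clues, so t ∉ K.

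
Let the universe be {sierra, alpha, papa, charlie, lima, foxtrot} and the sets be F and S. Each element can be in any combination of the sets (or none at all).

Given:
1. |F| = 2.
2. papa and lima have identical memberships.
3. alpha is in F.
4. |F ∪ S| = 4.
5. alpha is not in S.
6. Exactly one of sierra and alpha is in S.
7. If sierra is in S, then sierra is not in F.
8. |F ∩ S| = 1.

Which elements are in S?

S = {charlie, foxtrot, sierra}

From (3): alpha ∈ F.
From (5): alpha ∉ S.
(6) (exactly one): sierra ∈ S.
(7): sierra ∉ F.
Suppose papa ∈ S: no assignment then satisfies all the clues, so papa ∉ S.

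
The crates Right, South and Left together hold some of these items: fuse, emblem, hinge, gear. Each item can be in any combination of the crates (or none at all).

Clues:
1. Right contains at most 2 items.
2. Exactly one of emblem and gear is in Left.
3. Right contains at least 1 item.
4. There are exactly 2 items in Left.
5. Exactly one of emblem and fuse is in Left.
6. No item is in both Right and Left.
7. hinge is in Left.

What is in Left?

Left = {emblem, hinge}

From (7): hinge ∈ Left.
(6) (disjoint): hinge ∉ Right.
Suppose fuse ∈ Left: no assignment then satisfies all the clues, so fuse ∉ Left.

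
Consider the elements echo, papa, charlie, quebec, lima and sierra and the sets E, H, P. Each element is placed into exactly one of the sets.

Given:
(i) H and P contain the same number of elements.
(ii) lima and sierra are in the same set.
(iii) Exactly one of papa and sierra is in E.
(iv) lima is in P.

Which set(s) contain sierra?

From (iv): lima ∈ P.
(ii): sierra matches lima: sierra ∉ E.
(ii): sierra matches lima: sierra ∉ H.
(ii): sierra matches lima: sierra ∈ P.
(iii) (exactly one): papa ∈ E.

sierra: P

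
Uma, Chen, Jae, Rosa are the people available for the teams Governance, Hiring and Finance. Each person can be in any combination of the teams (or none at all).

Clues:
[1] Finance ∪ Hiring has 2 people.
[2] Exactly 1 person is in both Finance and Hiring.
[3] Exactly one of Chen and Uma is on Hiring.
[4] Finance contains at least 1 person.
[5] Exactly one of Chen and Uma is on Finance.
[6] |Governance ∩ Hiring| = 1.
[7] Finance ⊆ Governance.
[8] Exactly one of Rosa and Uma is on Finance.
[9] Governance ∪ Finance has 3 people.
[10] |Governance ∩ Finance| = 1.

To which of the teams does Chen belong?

Chen: Governance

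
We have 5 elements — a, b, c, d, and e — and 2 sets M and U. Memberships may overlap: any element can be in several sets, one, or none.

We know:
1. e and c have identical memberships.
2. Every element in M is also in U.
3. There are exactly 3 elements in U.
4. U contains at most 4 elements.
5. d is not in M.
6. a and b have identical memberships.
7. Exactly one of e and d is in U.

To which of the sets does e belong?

e: none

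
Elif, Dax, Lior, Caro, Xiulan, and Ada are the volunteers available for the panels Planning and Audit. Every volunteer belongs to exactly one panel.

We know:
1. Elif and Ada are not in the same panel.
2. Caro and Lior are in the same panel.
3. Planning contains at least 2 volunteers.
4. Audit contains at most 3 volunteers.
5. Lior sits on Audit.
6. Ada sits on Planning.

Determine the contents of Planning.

From (5): Lior ∈ Audit.
From (6): Ada ∈ Planning.
(1): Elif ∉ Planning.
(2): Caro matches Lior: Caro ∉ Planning.
(2): Caro matches Lior: Caro ∈ Audit.
Only one panel left: Elif ∈ Audit.
(4): Audit already has 3, so the rest are out.
Only one panel left: Dax ∈ Planning.
Only one panel left: Xiulan ∈ Planning.

Planning = {Ada, Dax, Xiulan}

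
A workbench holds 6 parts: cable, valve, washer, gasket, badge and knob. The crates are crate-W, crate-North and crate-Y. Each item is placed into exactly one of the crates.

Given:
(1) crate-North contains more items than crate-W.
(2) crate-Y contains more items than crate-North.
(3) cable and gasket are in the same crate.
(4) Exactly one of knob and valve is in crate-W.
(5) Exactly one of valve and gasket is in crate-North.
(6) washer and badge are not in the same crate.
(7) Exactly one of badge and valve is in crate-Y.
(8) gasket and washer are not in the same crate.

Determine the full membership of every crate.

crate-W = {knob}; crate-North = {valve, washer}; crate-Y = {badge, cable, gasket}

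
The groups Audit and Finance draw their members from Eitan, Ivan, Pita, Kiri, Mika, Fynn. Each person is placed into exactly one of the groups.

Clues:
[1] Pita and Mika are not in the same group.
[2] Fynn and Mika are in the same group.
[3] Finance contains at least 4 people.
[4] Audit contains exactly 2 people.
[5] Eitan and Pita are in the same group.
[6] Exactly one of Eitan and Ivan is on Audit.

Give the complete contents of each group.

Audit = {Eitan, Pita}; Finance = {Fynn, Ivan, Kiri, Mika}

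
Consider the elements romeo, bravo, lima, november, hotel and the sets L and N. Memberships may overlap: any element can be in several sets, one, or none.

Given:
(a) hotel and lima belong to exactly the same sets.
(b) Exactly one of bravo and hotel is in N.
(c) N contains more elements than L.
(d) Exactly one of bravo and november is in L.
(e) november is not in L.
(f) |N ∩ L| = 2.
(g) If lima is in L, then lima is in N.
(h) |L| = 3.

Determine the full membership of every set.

L = {bravo, hotel, lima}; N = {hotel, lima, november, romeo}

From (e): november ∉ L.
(d) (exactly one): bravo ∈ L.
Suppose romeo ∈ L: no assignment then satisfies all the clues, so romeo ∉ L.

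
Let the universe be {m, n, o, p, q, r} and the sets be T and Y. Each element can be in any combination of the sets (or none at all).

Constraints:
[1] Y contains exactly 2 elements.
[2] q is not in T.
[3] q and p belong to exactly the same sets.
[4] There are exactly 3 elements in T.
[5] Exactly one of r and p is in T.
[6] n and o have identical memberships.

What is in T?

T = {n, o, r}

From (2): q ∉ T.
(3): p matches q: p ∉ T.
(5) (exactly one): r ∈ T.
Suppose m ∈ T: no assignment then satisfies all the clues, so m ∉ T.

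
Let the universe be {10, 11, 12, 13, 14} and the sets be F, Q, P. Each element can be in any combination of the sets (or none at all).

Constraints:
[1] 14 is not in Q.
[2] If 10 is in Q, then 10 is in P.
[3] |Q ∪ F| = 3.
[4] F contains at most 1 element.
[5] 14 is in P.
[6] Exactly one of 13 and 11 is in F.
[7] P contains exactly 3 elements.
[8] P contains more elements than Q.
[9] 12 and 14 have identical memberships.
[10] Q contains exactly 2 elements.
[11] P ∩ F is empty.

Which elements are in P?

P = {10, 12, 14}

From (1): 14 ∉ Q.
From (5): 14 ∈ P.
(9): 12 matches 14: 12 ∉ Q.
(9): 12 matches 14: 12 ∈ P.
(11) (disjoint): 12 ∉ F.
(11) (disjoint): 14 ∉ F.
Suppose 10 ∉ P: no assignment then satisfies all the clues, so 10 ∈ P.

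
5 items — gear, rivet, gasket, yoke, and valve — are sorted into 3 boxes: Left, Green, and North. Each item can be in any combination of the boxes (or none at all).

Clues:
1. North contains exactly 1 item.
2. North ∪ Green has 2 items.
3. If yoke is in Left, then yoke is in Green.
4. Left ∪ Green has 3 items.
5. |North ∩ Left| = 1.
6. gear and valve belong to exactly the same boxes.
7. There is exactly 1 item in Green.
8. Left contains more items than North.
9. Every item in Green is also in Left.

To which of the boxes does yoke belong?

yoke: Green, Left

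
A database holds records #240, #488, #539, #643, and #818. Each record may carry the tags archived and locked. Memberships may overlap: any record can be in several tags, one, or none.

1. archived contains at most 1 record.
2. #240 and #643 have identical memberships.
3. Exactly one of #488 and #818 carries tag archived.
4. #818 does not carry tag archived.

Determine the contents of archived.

From (4): #818 ∉ archived.
(3) (exactly one): #488 ∈ archived.
(1): archived already has 1, so the rest are out.

archived = {#488}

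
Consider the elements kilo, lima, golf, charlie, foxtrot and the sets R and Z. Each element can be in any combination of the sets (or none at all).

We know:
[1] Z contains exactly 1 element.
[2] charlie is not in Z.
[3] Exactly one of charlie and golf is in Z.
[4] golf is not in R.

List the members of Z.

From (2): charlie ∉ Z.
From (4): golf ∉ R.
(3) (exactly one): golf ∈ Z.
(1): Z already has 1, so the rest are out.

Z = {golf}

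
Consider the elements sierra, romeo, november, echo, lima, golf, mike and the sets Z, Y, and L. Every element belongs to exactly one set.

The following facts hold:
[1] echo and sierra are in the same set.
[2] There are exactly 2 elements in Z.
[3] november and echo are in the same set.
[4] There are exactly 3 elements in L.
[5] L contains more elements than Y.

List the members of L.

L = {echo, november, sierra}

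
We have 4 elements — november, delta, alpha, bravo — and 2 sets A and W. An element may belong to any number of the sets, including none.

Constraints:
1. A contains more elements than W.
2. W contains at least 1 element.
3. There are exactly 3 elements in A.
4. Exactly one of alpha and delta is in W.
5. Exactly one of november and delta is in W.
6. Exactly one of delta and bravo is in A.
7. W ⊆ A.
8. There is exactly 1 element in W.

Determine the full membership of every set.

A = {alpha, delta, november}; W = {delta}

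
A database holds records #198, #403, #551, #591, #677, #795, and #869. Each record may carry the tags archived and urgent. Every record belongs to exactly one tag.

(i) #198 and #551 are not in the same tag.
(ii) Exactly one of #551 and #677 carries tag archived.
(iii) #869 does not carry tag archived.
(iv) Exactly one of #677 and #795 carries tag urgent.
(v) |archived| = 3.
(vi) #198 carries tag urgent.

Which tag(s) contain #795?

From (iii): #869 ∉ archived.
From (vi): #198 ∈ urgent.
(i): #551 ∉ urgent.
Only one tag left: #551 ∈ archived.
Only one tag left: #869 ∈ urgent.
(ii) (exactly one): #677 ∉ archived.
Only one tag left: #677 ∈ urgent.
(iv) (exactly one): #795 ∉ urgent.
Only one tag left: #795 ∈ archived.

#795: archived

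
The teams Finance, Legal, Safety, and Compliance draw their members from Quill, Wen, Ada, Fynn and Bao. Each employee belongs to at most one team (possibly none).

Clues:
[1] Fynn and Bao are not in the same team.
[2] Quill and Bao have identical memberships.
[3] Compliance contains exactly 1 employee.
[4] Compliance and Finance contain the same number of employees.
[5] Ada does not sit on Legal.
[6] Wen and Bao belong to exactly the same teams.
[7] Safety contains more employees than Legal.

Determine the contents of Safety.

Safety = {Bao, Quill, Wen}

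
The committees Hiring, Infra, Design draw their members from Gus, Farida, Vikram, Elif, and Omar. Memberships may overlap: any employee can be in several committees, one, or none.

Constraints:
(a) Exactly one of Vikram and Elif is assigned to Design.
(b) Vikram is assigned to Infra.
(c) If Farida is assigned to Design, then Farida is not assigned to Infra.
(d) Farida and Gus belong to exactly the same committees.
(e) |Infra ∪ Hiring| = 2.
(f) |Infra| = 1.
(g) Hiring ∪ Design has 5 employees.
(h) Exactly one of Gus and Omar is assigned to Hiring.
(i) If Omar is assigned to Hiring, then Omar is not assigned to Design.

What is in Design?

Design = {Elif, Farida, Gus}

From (b): Vikram ∈ Infra.
(f): Infra already has 1, so the rest are out.
Suppose Gus ∉ Design: no assignment then satisfies all the clues, so Gus ∈ Design.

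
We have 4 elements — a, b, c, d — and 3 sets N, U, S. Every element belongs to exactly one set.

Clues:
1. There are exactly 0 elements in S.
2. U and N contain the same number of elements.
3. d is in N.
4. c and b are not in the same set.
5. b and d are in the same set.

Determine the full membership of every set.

From (3): d ∈ N.
(1): S already has 0, so the rest are out.
(5): b matches d: b ∈ N.
(4): c ∉ N.
Only one set left: c ∈ U.
Suppose a ∈ N: no assignment then satisfies all the clues, so a ∉ N.

N = {b, d}; U = {a, c}; S = {}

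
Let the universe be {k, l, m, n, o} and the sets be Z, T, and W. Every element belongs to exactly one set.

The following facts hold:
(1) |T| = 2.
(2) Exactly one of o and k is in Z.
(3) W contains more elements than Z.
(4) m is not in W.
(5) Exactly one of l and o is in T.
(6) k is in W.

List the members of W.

W = {k, n}

From (4): m ∉ W.
From (6): k ∈ W.
(2) (exactly one): o ∈ Z.
(5) (exactly one): l ∈ T.
Suppose n ∉ W: no assignment then satisfies all the clues, so n ∈ W.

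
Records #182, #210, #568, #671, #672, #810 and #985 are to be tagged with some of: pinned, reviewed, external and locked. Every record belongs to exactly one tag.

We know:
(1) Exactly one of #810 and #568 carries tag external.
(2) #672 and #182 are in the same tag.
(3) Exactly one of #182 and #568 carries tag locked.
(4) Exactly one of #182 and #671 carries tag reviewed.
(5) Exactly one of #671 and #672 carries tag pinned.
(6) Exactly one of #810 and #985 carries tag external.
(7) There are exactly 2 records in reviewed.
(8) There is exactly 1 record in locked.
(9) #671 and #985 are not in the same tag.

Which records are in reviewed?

reviewed = {#210, #671}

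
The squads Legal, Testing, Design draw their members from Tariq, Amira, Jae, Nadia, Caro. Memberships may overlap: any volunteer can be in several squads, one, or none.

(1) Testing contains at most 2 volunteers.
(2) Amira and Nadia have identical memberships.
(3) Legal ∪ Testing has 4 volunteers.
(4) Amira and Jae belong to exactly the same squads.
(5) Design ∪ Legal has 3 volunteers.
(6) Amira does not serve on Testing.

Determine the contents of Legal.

Legal = {Amira, Jae, Nadia}

From (6): Amira ∉ Testing.
(2): Nadia matches Amira: Nadia ∉ Testing.
(4): Jae matches Amira: Jae ∉ Testing.
Suppose Tariq ∈ Legal: no assignment then satisfies all the clues, so Tariq ∉ Legal.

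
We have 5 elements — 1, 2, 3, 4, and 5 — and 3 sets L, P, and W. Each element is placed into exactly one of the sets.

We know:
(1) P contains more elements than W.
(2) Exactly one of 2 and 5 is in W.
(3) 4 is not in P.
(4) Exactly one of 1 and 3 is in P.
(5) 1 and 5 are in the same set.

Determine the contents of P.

From (3): 4 ∉ P.
Suppose 1 ∉ P: no assignment then satisfies all the clues, so 1 ∈ P.

P = {1, 5}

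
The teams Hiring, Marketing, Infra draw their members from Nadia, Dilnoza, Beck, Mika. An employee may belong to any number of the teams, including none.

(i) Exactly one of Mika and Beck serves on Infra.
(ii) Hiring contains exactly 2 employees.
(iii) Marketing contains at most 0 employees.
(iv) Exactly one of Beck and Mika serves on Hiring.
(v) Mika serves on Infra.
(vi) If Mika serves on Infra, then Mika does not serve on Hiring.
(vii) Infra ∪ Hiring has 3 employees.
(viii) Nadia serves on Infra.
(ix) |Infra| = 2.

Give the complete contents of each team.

Hiring = {Beck, Nadia}; Marketing = {}; Infra = {Mika, Nadia}

From (v): Mika ∈ Infra.
From (viii): Nadia ∈ Infra.
(i) (exactly one): Beck ∉ Infra.
(iii): Marketing already has 0, so the rest are out.
(vi): Mika ∉ Hiring.
(ix): Infra already has 2, so the rest are out.
(iv) (exactly one): Beck ∈ Hiring.
Suppose Nadia ∉ Hiring: no assignment then satisfies all the clues, so Nadia ∈ Hiring.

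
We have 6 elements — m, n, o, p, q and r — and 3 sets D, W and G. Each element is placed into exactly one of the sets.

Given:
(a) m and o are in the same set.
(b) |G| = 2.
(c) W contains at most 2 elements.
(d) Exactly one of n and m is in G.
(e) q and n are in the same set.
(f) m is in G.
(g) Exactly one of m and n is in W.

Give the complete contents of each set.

From (f): m ∈ G.
(a): o matches m: o ∉ D.
(a): o matches m: o ∉ W.
(a): o matches m: o ∈ G.
(b): G already has 2, so the rest are out.
(g) (exactly one): n ∈ W.
(e): q matches n: q ∉ D.
(e): q matches n: q ∈ W.
(c): W already has 2, so the rest are out.
Only one set left: p ∈ D.
Only one set left: r ∈ D.

D = {p, r}; W = {n, q}; G = {m, o}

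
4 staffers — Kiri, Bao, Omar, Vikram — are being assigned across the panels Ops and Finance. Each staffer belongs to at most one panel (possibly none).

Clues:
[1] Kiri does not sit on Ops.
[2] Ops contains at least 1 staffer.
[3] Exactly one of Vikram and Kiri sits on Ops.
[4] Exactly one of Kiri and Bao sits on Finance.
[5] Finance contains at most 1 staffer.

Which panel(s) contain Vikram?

Vikram: Ops

From (1): Kiri ∉ Ops.
(3) (exactly one): Vikram ∈ Ops.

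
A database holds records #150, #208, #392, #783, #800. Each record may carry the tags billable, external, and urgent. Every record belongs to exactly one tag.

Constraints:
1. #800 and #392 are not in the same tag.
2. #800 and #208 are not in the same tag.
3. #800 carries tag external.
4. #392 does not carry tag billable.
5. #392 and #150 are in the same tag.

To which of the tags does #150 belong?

From (3): #800 ∈ external.
From (4): #392 ∉ billable.
(1): #392 ∉ external.
(2): #208 ∉ external.
(5): #150 matches #392: #150 ∉ billable.
(5): #150 matches #392: #150 ∉ external.
Only one tag left: #150 ∈ urgent.
Only one tag left: #392 ∈ urgent.

#150: urgent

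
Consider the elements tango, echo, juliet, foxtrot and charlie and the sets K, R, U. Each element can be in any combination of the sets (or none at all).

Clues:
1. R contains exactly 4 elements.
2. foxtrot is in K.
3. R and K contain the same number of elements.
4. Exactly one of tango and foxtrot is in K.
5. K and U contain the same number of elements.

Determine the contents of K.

K = {charlie, echo, foxtrot, juliet}

From (2): foxtrot ∈ K.
(4) (exactly one): tango ∉ K.
Suppose echo ∉ K: no assignment then satisfies all the clues, so echo ∈ K.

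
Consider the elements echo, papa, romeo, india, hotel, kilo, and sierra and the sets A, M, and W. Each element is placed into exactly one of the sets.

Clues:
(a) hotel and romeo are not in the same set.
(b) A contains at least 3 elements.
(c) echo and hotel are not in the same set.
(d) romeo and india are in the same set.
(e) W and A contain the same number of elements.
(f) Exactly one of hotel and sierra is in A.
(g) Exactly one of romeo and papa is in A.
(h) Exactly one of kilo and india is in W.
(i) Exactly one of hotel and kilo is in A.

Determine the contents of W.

W = {echo, india, romeo}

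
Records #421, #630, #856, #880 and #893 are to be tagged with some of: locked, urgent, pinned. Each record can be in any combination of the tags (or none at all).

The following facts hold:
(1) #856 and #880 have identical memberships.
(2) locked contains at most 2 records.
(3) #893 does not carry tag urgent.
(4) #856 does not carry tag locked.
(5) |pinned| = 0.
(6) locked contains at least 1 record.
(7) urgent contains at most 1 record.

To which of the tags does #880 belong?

#880: none

From (3): #893 ∉ urgent.
From (4): #856 ∉ locked.
(1): #880 matches #856: #880 ∉ locked.
(5): pinned already has 0, so the rest are out.
Suppose #880 ∈ urgent: no assignment then satisfies all the clues, so #880 ∉ urgent.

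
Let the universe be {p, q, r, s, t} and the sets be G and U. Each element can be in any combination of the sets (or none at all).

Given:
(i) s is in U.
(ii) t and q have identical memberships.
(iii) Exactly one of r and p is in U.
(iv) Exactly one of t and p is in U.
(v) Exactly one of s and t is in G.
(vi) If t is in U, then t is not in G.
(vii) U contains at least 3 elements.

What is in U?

U = {q, r, s, t}

From (i): s ∈ U.
Suppose p ∈ U: no assignment then satisfies all the clues, so p ∉ U.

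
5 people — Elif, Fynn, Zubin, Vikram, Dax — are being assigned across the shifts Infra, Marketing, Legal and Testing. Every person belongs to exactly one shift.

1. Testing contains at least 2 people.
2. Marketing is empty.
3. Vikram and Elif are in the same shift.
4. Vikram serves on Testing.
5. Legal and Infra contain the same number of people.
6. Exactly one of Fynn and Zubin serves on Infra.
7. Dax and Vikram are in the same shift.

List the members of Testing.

From (4): Vikram ∈ Testing.
(2): Marketing already has 0, so the rest are out.
(3): Elif matches Vikram: Elif ∉ Infra.
(3): Elif matches Vikram: Elif ∉ Legal.
(3): Elif matches Vikram: Elif ∈ Testing.
(7): Dax matches Vikram: Dax ∉ Infra.
(7): Dax matches Vikram: Dax ∉ Legal.
(7): Dax matches Vikram: Dax ∈ Testing.
Suppose Fynn ∈ Testing: no assignment then satisfies all the clues, so Fynn ∉ Testing.

Testing = {Dax, Elif, Vikram}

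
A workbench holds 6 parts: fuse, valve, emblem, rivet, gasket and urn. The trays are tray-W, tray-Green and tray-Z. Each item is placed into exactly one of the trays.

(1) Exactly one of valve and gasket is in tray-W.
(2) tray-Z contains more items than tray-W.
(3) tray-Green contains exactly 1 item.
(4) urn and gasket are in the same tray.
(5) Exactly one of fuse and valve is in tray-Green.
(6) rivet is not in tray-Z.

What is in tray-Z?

tray-Z = {emblem, gasket, urn}

From (6): rivet ∉ tray-Z.
Suppose fuse ∈ tray-Z: no assignment then satisfies all the clues, so fuse ∉ tray-Z.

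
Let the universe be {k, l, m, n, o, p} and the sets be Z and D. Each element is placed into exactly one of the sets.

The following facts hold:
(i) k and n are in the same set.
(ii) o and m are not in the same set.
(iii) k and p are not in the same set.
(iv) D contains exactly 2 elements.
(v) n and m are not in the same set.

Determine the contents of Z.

Z = {k, l, n, o}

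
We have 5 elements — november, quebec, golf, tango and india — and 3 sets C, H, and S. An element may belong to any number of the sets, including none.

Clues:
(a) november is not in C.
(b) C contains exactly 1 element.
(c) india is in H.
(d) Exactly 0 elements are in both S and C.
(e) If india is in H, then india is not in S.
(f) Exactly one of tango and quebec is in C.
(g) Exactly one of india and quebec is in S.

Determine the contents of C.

C = {tango}

From (a): november ∉ C.
From (c): india ∈ H.
(e): india ∉ S.
(g) (exactly one): quebec ∈ S.
Suppose quebec ∈ C: no assignment then satisfies all the clues, so quebec ∉ C.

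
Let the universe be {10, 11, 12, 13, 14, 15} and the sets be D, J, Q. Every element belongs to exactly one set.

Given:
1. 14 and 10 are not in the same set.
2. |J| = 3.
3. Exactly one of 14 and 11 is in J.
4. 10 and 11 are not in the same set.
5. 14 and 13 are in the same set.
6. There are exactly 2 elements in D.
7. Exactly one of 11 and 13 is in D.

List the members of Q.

Q = {10}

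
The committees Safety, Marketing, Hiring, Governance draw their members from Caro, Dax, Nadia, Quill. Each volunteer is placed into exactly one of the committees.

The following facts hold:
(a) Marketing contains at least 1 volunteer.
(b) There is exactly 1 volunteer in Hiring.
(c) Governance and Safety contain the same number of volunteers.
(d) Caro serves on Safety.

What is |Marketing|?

1

From (d): Caro ∈ Safety.
Suppose Dax ∈ Safety: no assignment then satisfies all the clues, so Dax ∉ Safety.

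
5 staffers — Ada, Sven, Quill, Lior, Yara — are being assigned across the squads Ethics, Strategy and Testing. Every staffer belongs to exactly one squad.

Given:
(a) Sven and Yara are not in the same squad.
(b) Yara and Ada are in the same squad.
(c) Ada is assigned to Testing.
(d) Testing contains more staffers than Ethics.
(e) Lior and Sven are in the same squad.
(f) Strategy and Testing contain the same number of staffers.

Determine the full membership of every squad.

Ethics = {Quill}; Strategy = {Lior, Sven}; Testing = {Ada, Yara}

From (c): Ada ∈ Testing.
(b): Yara matches Ada: Yara ∉ Ethics.
(b): Yara matches Ada: Yara ∉ Strategy.
(b): Yara matches Ada: Yara ∈ Testing.
(a): Sven ∉ Testing.
(e): Lior matches Sven: Lior ∉ Testing.
Suppose Sven ∈ Ethics: no assignment then satisfies all the clues, so Sven ∉ Ethics.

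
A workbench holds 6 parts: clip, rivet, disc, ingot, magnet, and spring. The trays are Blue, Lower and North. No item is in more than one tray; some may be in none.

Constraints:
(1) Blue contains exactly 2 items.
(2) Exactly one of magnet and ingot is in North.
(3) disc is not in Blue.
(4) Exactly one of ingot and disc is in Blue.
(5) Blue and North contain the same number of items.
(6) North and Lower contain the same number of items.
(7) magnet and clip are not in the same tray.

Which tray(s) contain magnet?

magnet: North

From (3): disc ∉ Blue.
(4) (exactly one): ingot ∈ Blue.
(2) (exactly one): magnet ∈ North.
(7): clip ∉ North.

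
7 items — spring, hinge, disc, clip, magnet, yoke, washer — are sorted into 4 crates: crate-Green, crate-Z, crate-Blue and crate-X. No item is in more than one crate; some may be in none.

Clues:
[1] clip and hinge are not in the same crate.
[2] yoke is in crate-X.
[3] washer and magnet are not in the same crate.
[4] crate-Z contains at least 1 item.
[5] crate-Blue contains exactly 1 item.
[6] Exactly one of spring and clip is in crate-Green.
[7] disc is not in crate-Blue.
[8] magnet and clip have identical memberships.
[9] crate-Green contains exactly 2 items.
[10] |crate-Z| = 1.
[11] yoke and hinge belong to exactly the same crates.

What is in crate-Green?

crate-Green = {clip, magnet}

From (2): yoke ∈ crate-X.
From (7): disc ∉ crate-Blue.
(11): hinge matches yoke: hinge ∉ crate-Green.
(11): hinge matches yoke: hinge ∉ crate-Z.
(11): hinge matches yoke: hinge ∉ crate-Blue.
(11): hinge matches yoke: hinge ∈ crate-X.
(1): clip ∉ crate-X.
(8): magnet matches clip: magnet ∉ crate-X.
Suppose spring ∈ crate-Green: no assignment then satisfies all the clues, so spring ∉ crate-Green.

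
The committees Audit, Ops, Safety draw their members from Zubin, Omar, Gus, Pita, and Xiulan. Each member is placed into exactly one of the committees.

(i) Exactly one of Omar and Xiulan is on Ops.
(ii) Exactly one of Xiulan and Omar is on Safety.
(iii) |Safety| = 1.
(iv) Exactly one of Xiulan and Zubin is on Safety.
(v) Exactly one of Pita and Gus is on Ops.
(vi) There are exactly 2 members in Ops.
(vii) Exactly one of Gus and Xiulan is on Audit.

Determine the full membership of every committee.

Audit = {Gus, Zubin}; Ops = {Omar, Pita}; Safety = {Xiulan}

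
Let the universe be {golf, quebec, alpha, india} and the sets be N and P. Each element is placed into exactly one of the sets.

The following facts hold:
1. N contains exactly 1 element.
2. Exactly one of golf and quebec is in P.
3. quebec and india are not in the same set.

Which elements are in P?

P = {alpha, golf, india}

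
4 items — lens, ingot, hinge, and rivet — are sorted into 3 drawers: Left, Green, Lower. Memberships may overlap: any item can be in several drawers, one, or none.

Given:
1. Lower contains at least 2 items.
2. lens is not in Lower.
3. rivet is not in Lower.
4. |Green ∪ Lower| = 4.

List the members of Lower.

Lower = {hinge, ingot}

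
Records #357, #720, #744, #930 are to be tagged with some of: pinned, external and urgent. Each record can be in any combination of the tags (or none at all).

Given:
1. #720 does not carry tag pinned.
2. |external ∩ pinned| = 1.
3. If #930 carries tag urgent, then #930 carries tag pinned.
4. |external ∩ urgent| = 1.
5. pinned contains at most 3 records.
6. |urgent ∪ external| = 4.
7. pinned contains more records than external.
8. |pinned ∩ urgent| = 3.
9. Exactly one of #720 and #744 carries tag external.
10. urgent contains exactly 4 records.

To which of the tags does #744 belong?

#744: external, pinned, urgent

From (1): #720 ∉ pinned.
(10): only 4 candidates remain for urgent, so all are in.
(3): #930 ∈ pinned.
Suppose #744 ∉ pinned: no assignment then satisfies all the clues, so #744 ∈ pinned.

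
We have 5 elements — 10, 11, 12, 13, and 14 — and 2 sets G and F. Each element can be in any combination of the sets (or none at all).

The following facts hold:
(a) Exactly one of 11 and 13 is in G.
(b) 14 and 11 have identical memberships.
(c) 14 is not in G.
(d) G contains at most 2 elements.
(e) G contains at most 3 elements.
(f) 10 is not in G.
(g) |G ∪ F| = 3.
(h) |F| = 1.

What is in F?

F = {10}

From (c): 14 ∉ G.
From (f): 10 ∉ G.
(b): 11 matches 14: 11 ∉ G.
(a) (exactly one): 13 ∈ G.
Suppose 10 ∉ F: no assignment then satisfies all the clues, so 10 ∈ F.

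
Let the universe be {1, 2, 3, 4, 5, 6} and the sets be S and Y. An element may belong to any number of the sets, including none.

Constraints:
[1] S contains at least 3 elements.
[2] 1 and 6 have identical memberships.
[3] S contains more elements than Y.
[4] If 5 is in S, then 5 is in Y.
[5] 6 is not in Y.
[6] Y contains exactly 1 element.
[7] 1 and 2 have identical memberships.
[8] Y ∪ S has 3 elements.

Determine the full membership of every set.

S = {3, 4, 5}; Y = {5}

From (5): 6 ∉ Y.
(2): 1 matches 6: 1 ∉ Y.
(7): 2 matches 1: 2 ∉ Y.
Suppose 1 ∈ S: no assignment then satisfies all the clues, so 1 ∉ S.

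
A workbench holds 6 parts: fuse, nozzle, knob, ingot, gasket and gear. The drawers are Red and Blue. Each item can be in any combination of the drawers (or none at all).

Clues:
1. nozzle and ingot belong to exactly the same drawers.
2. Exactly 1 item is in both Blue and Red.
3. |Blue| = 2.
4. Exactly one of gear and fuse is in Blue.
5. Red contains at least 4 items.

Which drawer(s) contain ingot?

ingot: Red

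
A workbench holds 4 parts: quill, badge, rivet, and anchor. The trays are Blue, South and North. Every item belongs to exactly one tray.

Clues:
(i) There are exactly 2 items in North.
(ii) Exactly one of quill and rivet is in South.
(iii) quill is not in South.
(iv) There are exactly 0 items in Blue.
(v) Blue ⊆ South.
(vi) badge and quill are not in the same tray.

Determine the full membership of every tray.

From (iii): quill ∉ South.
(ii) (exactly one): rivet ∈ South.
(iv): Blue already has 0, so the rest are out.
Only one tray left: quill ∈ North.
(vi): badge ∉ North.
Only one tray left: badge ∈ South.
(i): only 2 candidates remain for North, so all are in.

Blue = {}; South = {badge, rivet}; North = {anchor, quill}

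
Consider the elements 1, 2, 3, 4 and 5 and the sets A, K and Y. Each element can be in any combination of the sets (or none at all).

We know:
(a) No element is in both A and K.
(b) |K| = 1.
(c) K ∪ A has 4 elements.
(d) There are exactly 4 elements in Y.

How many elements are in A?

3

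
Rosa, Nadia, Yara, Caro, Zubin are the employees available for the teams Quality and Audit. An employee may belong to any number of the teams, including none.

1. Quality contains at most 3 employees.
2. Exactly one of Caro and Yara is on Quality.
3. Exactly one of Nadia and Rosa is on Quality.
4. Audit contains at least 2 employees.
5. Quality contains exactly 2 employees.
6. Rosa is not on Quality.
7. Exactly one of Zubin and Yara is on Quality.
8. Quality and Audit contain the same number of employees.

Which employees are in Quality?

Quality = {Nadia, Yara}

From (6): Rosa ∉ Quality.
(3) (exactly one): Nadia ∈ Quality.
Suppose Yara ∉ Quality: no assignment then satisfies all the clues, so Yara ∈ Quality.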